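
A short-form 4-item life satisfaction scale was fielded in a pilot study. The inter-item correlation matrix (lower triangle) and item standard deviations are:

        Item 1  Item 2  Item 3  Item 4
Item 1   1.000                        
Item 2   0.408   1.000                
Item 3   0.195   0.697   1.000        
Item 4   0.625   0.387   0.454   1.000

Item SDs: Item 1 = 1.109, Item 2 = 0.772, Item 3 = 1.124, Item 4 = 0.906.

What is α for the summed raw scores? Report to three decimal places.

α = 0.756

Σσ²ᵢ = 1.109² + 0.772² + 1.124² + 0.906² = 3.9101
Covariances σ_ij = r_ij · s_i · s_j:
  σ(Item 1,Item 2) = 0.408 × 1.109 × 0.772 = 0.3493
  σ(Item 1,Item 3) = 0.195 × 1.109 × 1.124 = 0.2431
  σ(Item 1,Item 4) = 0.625 × 1.109 × 0.906 = 0.6280
  σ(Item 2,Item 3) = 0.697 × 0.772 × 1.124 = 0.6048
  σ(Item 2,Item 4) = 0.387 × 0.772 × 0.906 = 0.2707
  σ(Item 3,Item 4) = 0.454 × 1.124 × 0.906 = 0.4623
σ²_T = Σσ²ᵢ + 2·Σσ_ij = 3.9101 + 2 × 2.5582 = 9.0265
α = (4/3)·(1 − 3.9101/9.0265) = 0.756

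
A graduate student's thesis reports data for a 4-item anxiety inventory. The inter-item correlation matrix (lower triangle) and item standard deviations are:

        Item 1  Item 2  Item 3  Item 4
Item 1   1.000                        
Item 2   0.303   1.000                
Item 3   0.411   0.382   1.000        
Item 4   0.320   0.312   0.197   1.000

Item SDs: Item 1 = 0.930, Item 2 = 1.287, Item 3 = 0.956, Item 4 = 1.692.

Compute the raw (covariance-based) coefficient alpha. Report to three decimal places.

Σσ²ᵢ = 0.930² + 1.287² + 0.956² + 1.692² = 6.2981
Covariances σ_ij = r_ij · s_i · s_j:
  σ(Item 1,Item 2) = 0.303 × 0.930 × 1.287 = 0.3627
  σ(Item 1,Item 3) = 0.411 × 0.930 × 0.956 = 0.3654
  σ(Item 1,Item 4) = 0.320 × 0.930 × 1.692 = 0.5035
  σ(Item 2,Item 3) = 0.382 × 1.287 × 0.956 = 0.4700
  σ(Item 2,Item 4) = 0.312 × 1.287 × 1.692 = 0.6794
  σ(Item 3,Item 4) = 0.197 × 0.956 × 1.692 = 0.3187
σ²_T = Σσ²ᵢ + 2·Σσ_ij = 6.2981 + 2 × 2.6997 = 11.6975
α = (4/3)·(1 − 6.2981/11.6975) = 0.615

α = 0.615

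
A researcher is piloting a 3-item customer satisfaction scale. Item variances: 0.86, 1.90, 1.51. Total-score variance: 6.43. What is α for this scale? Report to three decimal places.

Σσᵢ² = 0.86 + 1.90 + 1.51 = 4.27
α = (k/(k−1))·(1 − Σσᵢ²/total variance) = (3/2)·(1 − 4.27/6.43) = 0.504

α = 0.504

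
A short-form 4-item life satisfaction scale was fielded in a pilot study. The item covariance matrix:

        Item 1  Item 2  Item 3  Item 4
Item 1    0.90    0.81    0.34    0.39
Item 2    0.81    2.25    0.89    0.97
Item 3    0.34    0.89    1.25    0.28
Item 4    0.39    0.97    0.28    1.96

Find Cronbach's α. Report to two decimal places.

Σσ²ᵢ = 0.90 + 2.25 + 1.25 + 1.96 = 6.36
Sum of the distinct covariances = 3.68
total variance = 6.36 + 2 × 3.68 = 13.72
α = (k/(k−1))·(1 − Σσ²ᵢ/total variance) = (4/3)·(1 − 6.36/13.72) = 0.72

Cronbach's α = 0.72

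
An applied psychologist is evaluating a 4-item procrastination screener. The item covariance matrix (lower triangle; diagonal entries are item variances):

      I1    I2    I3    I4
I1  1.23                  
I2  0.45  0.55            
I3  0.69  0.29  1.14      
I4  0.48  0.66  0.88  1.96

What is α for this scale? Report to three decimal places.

sum of item variances = 1.23 + 0.55 + 1.14 + 1.96 = 4.88
Σ_{i<j} σ_ij = 3.45
Var(T) = 4.88 + 2 × 3.45 = 11.78
α = (k/(k−1))·(1 − sum of item variances/Var(T)) = (4/3)·(1 − 4.88/11.78) = 0.781

α = 0.781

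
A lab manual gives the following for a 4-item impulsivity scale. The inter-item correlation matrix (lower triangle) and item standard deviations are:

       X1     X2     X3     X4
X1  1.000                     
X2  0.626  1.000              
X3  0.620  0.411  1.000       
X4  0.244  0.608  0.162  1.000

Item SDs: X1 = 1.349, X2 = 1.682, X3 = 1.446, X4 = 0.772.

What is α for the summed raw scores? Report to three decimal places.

Σσ²ᵢ = 1.349² + 1.682² + 1.446² + 0.772² = 7.3358
Covariances σ_ij = r_ij · s_i · s_j:
  σ(X1,X2) = 0.626 × 1.349 × 1.682 = 1.4204
  σ(X1,X3) = 0.620 × 1.349 × 1.446 = 1.2094
  σ(X1,X4) = 0.244 × 1.349 × 0.772 = 0.2541
  σ(X2,X3) = 0.411 × 1.682 × 1.446 = 0.9996
  σ(X2,X4) = 0.608 × 1.682 × 0.772 = 0.7895
  σ(X3,X4) = 0.162 × 1.446 × 0.772 = 0.1808
σ²_T = Σσ²ᵢ + 2·Σσ_ij = 7.3358 + 2 × 4.8538 = 17.0434
α = (4/3)·(1 − 7.3358/17.0434) = 0.759

α = 0.759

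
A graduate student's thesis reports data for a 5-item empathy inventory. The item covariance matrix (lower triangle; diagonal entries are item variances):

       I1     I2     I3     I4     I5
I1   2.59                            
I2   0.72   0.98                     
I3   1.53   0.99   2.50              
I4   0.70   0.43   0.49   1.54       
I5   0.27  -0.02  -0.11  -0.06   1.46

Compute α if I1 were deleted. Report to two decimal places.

α = 0.46

Remaining items: I2, I3, I4, I5 (k = 4).
sum of item variances = 0.98 + 2.50 + 1.54 + 1.46 = 6.48
σ²_total = 6.48 + 2 × 1.72 = 9.92
α (item deleted) = (4/3)·(1 − 6.48/9.92) = 0.46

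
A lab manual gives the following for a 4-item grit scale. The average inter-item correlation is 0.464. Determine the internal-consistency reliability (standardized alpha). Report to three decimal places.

α = 0.776

Standardized α = k·r̄ / (1 + (k−1)·r̄) = 4 × 0.464 / (1 + 3 × 0.464)
  = 1.8560 / 2.3920 = 0.776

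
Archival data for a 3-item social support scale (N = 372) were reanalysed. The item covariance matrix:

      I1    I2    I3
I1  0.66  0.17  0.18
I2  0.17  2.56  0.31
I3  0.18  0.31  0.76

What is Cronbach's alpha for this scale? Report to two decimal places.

Cronbach's alpha = 0.37

sum of item variances = 0.66 + 2.56 + 0.76 = 3.98
Σ_{i<j} σ_ij = 0.66
total variance = 3.98 + 2 × 0.66 = 5.30
α = (k/(k−1))·(1 − sum of item variances/total variance) = (3/2)·(1 − 3.98/5.30) = 0.37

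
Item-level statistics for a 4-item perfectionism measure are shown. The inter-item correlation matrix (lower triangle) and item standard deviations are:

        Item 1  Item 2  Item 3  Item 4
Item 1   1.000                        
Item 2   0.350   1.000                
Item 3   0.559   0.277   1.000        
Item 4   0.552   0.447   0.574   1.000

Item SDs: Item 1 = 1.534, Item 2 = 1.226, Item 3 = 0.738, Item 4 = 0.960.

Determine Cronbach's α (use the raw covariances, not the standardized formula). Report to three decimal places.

α = 0.737

Σσ²ᵢ = 1.534² + 1.226² + 0.738² + 0.960² = 5.3225
Covariances σ_ij = r_ij · s_i · s_j:
  σ(Item 1,Item 2) = 0.350 × 1.534 × 1.226 = 0.6582
  σ(Item 1,Item 3) = 0.559 × 1.534 × 0.738 = 0.6328
  σ(Item 1,Item 4) = 0.552 × 1.534 × 0.960 = 0.8129
  σ(Item 2,Item 3) = 0.277 × 1.226 × 0.738 = 0.2506
  σ(Item 2,Item 4) = 0.447 × 1.226 × 0.960 = 0.5261
  σ(Item 3,Item 4) = 0.574 × 0.738 × 0.960 = 0.4067
σ²_T = Σσ²ᵢ + 2·Σσ_ij = 5.3225 + 2 × 3.2873 = 11.8971
α = (4/3)·(1 − 5.3225/11.8971) = 0.737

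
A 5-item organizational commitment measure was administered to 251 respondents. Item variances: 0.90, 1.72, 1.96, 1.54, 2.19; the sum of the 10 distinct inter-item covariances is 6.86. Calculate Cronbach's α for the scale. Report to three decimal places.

Cronbach's α = 0.778

Σσ²ᵢ = 0.90 + 1.72 + 1.96 + 1.54 + 2.19 = 8.31
Sum of distinct covariances = 6.86
Var(T) = Σσ²ᵢ + 2·Σcov = 8.31 + 2 × 6.86 = 22.03
α = (5/4)·(1 − 8.31/22.03) = 0.778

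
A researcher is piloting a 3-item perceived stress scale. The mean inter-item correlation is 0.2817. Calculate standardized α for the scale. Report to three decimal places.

α = 0.541

Standardized α = k·r̄ / (1 + (k−1)·r̄) = 3 × 0.2817 / (1 + 2 × 0.2817)
  = 0.8451 / 1.5634 = 0.541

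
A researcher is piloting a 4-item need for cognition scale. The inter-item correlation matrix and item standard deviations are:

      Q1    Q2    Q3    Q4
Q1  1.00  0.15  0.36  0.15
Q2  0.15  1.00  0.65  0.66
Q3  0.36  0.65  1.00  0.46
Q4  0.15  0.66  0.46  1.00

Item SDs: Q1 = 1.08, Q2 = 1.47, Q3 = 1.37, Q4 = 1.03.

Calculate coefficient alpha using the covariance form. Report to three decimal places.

Σσ²ᵢ = 1.08² + 1.47² + 1.37² + 1.03² = 6.2651
Covariances σ_ij = r_ij · s_i · s_j:
  σ(Q1,Q2) = 0.15 × 1.08 × 1.47 = 0.2381
  σ(Q1,Q3) = 0.36 × 1.08 × 1.37 = 0.5327
  σ(Q1,Q4) = 0.15 × 1.08 × 1.03 = 0.1669
  σ(Q2,Q3) = 0.65 × 1.47 × 1.37 = 1.3090
  σ(Q2,Q4) = 0.66 × 1.47 × 1.03 = 0.9993
  σ(Q3,Q4) = 0.46 × 1.37 × 1.03 = 0.6491
σ²_T = Σσ²ᵢ + 2·Σσ_ij = 6.2651 + 2 × 3.8951 = 14.0553
α = (4/3)·(1 − 6.2651/14.0553) = 0.739

coefficient alpha = 0.739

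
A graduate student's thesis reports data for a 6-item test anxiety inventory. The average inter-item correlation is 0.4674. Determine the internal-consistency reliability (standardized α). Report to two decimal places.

standardized α = 0.84

Standardized α = k·r̄ / (1 + (k−1)·r̄) = 6 × 0.4674 / (1 + 5 × 0.4674)
  = 2.8044 / 3.3370 = 0.84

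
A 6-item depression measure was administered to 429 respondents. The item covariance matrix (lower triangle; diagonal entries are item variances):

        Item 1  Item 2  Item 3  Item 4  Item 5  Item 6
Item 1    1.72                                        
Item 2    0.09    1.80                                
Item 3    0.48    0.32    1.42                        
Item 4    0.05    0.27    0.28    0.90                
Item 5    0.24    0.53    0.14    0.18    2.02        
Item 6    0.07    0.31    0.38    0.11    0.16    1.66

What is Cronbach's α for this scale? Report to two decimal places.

ΣVar(i) = 1.72 + 1.80 + 1.42 + 0.90 + 2.02 + 1.66 = 9.52
Sum of the distinct covariances = 3.61
σ²_T = 9.52 + 2 × 3.61 = 16.74
α = (k/(k−1))·(1 − ΣVar(i)/σ²_T) = (6/5)·(1 − 9.52/16.74) = 0.52

Cronbach's α = 0.52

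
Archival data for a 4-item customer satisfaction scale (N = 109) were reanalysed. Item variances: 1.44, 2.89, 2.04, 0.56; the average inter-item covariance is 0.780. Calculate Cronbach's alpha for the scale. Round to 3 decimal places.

Σσᵢ² = 1.44 + 2.89 + 2.04 + 0.56 = 6.93
Sum of the 6 distinct covariances = 6 × 0.780 = 4.680
σ²_total = Σσᵢ² + 2·Σcov = 6.93 + 2 × 4.680 = 16.290
α = (4/3)·(1 − 6.93/16.290) = 0.766

α = 0.766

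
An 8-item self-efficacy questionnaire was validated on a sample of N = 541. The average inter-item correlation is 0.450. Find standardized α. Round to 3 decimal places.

standardized α = 0.867

Standardized α = k·r̄ / (1 + (k−1)·r̄) = 8 × 0.450 / (1 + 7 × 0.450)
  = 3.6000 / 4.1500 = 0.867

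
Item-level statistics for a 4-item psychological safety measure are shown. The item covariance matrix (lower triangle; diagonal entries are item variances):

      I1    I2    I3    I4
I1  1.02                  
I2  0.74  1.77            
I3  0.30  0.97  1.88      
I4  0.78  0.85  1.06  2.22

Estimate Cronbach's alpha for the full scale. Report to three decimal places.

Cronbach's alpha = 0.769

Σσᵢ² = 1.02 + 1.77 + 1.88 + 2.22 = 6.89
Sum of off-diagonal covariances = 4.70
total variance = 6.89 + 2 × 4.70 = 16.29
α = (k/(k−1))·(1 − Σσᵢ²/total variance) = (4/3)·(1 − 6.89/16.29) = 0.769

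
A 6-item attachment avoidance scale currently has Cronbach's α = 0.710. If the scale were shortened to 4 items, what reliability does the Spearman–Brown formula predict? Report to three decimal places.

Length factor m = 4/6 = 0.6667
α' = m·α / (1 − (1−m)·α)
   = 4/6 × 0.710 / (1 − (1 − 4/6) × 0.710)
   = 0.4733 / 0.7633 = 0.620

predicted reliability = 0.620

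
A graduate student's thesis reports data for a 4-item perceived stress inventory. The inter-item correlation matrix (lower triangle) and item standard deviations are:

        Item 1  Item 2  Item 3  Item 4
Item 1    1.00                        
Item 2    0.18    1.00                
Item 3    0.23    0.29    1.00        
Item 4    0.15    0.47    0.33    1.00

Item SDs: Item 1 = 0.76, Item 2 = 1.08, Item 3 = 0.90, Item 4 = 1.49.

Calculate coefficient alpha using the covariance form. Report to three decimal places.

α = 0.600

Σσ²ᵢ = 0.76² + 1.08² + 0.90² + 1.49² = 4.7741
Covariances σ_ij = r_ij · s_i · s_j:
  σ(Item 1,Item 2) = 0.18 × 0.76 × 1.08 = 0.1477
  σ(Item 1,Item 3) = 0.23 × 0.76 × 0.90 = 0.1573
  σ(Item 1,Item 4) = 0.15 × 0.76 × 1.49 = 0.1699
  σ(Item 2,Item 3) = 0.29 × 1.08 × 0.90 = 0.2819
  σ(Item 2,Item 4) = 0.47 × 1.08 × 1.49 = 0.7563
  σ(Item 3,Item 4) = 0.33 × 0.90 × 1.49 = 0.4425
σ²_T = Σσ²ᵢ + 2·Σσ_ij = 4.7741 + 2 × 1.9556 = 8.6853
α = (4/3)·(1 − 4.7741/8.6853) = 0.600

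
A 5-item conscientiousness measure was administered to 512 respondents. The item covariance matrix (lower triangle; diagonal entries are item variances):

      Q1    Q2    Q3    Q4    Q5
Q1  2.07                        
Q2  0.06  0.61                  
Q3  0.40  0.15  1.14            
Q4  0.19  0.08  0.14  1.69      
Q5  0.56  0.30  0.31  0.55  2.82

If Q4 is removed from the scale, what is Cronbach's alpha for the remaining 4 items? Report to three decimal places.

Cronbach's alpha = 0.465

Remaining items: Q1, Q2, Q3, Q5 (k = 4).
sum of item variances = 2.07 + 0.61 + 1.14 + 2.82 = 6.64
σ²_total = 6.64 + 2 × 1.78 = 10.20
α (item deleted) = (4/3)·(1 − 6.64/10.20) = 0.465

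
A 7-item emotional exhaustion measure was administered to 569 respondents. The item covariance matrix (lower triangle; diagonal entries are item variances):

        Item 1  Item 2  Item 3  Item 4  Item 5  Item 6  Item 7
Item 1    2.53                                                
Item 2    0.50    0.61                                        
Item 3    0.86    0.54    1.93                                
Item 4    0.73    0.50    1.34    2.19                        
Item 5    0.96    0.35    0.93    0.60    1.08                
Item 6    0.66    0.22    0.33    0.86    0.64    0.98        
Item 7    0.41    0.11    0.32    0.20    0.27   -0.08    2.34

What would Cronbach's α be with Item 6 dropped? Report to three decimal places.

α = 0.741

Remaining items: Item 1, Item 2, Item 3, Item 4, Item 5, Item 7 (k = 6).
Σσ²ᵢ = 2.53 + 0.61 + 1.93 + 2.19 + 1.08 + 2.34 = 10.68
Var(T) = 10.68 + 2 × 8.62 = 27.92
α (item deleted) = (6/5)·(1 − 10.68/27.92) = 0.741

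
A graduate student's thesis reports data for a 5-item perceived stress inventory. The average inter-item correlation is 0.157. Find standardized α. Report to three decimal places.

Standardized α = k·r̄ / (1 + (k−1)·r̄) = 5 × 0.157 / (1 + 4 × 0.157)
  = 0.7850 / 1.6280 = 0.482

α = 0.482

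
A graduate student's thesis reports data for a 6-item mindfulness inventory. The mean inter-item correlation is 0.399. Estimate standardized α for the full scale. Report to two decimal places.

standardized α = 0.80

Standardized α = k·r̄ / (1 + (k−1)·r̄) = 6 × 0.399 / (1 + 5 × 0.399)
  = 2.3940 / 2.9950 = 0.80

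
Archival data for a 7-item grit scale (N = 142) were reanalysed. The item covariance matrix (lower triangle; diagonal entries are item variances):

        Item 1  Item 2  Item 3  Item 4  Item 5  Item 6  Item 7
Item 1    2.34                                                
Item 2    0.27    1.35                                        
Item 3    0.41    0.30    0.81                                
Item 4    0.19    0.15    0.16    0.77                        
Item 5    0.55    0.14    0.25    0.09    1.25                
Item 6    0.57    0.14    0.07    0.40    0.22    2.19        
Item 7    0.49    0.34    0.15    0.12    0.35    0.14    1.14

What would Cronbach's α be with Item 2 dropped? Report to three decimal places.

Cronbach's α = 0.594

Remaining items: Item 1, Item 3, Item 4, Item 5, Item 6, Item 7 (k = 6).
Σσ²ᵢ = 2.34 + 0.81 + 0.77 + 1.25 + 2.19 + 1.14 = 8.50
σ²_total = 8.50 + 2 × 4.16 = 16.82
α (item deleted) = (6/5)·(1 − 8.50/16.82) = 0.594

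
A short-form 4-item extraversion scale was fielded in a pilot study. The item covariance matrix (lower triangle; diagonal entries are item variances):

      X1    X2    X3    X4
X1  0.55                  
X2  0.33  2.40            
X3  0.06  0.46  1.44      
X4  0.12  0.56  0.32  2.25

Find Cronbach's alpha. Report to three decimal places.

Cronbach's alpha = 0.477

Σσᵢ² = 0.55 + 2.40 + 1.44 + 2.25 = 6.64
Sum of the distinct covariances = 1.85
σ²_total = 6.64 + 2 × 1.85 = 10.34
α = (k/(k−1))·(1 − Σσᵢ²/σ²_total) = (4/3)·(1 − 6.64/10.34) = 0.477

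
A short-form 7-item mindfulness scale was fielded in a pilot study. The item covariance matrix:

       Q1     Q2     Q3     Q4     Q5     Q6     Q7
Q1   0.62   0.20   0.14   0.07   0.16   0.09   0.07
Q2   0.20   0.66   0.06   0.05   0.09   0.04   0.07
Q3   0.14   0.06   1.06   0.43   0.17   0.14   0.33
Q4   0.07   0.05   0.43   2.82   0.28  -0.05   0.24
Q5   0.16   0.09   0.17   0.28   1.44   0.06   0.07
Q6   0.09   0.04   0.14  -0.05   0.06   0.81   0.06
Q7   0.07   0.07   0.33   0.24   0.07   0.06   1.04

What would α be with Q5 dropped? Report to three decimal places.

α = 0.428

Remaining items: Q1, Q2, Q3, Q4, Q6, Q7 (k = 6).
Σσ²ᵢ = 0.62 + 0.66 + 1.06 + 2.82 + 0.81 + 1.04 = 7.01
σ²_T = 7.01 + 2 × 1.94 = 10.89
α (item deleted) = (6/5)·(1 − 7.01/10.89) = 0.428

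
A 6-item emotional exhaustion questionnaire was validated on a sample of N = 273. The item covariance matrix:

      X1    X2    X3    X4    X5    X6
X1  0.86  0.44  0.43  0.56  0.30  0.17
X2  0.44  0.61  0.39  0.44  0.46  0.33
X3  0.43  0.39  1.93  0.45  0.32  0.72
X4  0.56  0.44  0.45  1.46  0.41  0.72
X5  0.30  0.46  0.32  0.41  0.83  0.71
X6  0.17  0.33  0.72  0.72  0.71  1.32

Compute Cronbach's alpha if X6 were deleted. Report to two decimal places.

Remaining items: X1, X2, X3, X4, X5 (k = 5).
ΣVar(i) = 0.86 + 0.61 + 1.93 + 1.46 + 0.83 = 5.69
σ²_total = 5.69 + 2 × 4.20 = 14.09
α (item deleted) = (5/4)·(1 − 5.69/14.09) = 0.75

α = 0.75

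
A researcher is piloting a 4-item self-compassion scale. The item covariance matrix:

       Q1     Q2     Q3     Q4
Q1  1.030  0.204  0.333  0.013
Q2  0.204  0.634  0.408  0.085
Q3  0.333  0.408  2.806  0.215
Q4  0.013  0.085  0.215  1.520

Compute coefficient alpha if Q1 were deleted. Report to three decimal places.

Remaining items: Q2, Q3, Q4 (k = 3).
sum of item variances = 0.634 + 2.806 + 1.520 = 4.960
Var(T) = 4.960 + 2 × 0.708 = 6.376
α (item deleted) = (3/2)·(1 − 4.960/6.376) = 0.333

α = 0.333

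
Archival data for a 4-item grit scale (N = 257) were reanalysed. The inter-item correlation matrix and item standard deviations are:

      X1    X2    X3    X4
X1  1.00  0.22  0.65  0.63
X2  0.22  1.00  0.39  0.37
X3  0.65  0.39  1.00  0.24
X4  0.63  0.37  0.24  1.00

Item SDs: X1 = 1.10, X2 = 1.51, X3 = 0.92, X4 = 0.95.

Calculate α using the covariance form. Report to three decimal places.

Σσ²ᵢ = 1.10² + 1.51² + 0.92² + 0.95² = 5.2390
Covariances σ_ij = r_ij · s_i · s_j:
  σ(X1,X2) = 0.22 × 1.10 × 1.51 = 0.3654
  σ(X1,X3) = 0.65 × 1.10 × 0.92 = 0.6578
  σ(X1,X4) = 0.63 × 1.10 × 0.95 = 0.6583
  σ(X2,X3) = 0.39 × 1.51 × 0.92 = 0.5418
  σ(X2,X4) = 0.37 × 1.51 × 0.95 = 0.5308
  σ(X3,X4) = 0.24 × 0.92 × 0.95 = 0.2098
σ²_T = Σσ²ᵢ + 2·Σσ_ij = 5.2390 + 2 × 2.9639 = 11.1668
α = (4/3)·(1 − 5.2390/11.1668) = 0.708

α = 0.708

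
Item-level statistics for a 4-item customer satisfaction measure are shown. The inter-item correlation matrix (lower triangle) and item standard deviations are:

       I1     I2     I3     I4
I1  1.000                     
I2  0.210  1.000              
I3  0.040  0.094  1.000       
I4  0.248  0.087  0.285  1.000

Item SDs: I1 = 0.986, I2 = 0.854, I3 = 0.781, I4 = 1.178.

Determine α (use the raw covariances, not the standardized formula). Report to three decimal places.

Σσ²ᵢ = 0.986² + 0.854² + 0.781² + 1.178² = 3.6992
Covariances σ_ij = r_ij · s_i · s_j:
  σ(I1,I2) = 0.210 × 0.986 × 0.854 = 0.1768
  σ(I1,I3) = 0.040 × 0.986 × 0.781 = 0.0308
  σ(I1,I4) = 0.248 × 0.986 × 1.178 = 0.2881
  σ(I2,I3) = 0.094 × 0.854 × 0.781 = 0.0627
  σ(I2,I4) = 0.087 × 0.854 × 1.178 = 0.0875
  σ(I3,I4) = 0.285 × 0.781 × 1.178 = 0.2622
σ²_T = Σσ²ᵢ + 2·Σσ_ij = 3.6992 + 2 × 0.9081 = 5.5154
α = (4/3)·(1 − 3.6992/5.5154) = 0.439

α = 0.439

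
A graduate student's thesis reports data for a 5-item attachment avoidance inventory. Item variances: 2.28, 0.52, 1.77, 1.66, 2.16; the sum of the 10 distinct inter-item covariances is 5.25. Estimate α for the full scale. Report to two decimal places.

Σσᵢ² = 2.28 + 0.52 + 1.77 + 1.66 + 2.16 = 8.39
Sum of distinct covariances = 5.25
σ²_total = Σσᵢ² + 2·Σcov = 8.39 + 2 × 5.25 = 18.89
α = (5/4)·(1 − 8.39/18.89) = 0.69

α = 0.69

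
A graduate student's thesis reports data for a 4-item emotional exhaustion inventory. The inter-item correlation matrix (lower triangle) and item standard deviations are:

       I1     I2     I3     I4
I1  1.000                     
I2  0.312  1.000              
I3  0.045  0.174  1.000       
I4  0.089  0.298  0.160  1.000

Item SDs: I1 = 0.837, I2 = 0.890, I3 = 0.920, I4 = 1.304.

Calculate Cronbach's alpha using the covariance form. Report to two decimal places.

Σσ²ᵢ = 0.837² + 0.890² + 0.920² + 1.304² = 4.0395
Covariances σ_ij = r_ij · s_i · s_j:
  σ(I1,I2) = 0.312 × 0.837 × 0.890 = 0.2324
  σ(I1,I3) = 0.045 × 0.837 × 0.920 = 0.0347
  σ(I1,I4) = 0.089 × 0.837 × 1.304 = 0.0971
  σ(I2,I3) = 0.174 × 0.890 × 0.920 = 0.1425
  σ(I2,I4) = 0.298 × 0.890 × 1.304 = 0.3458
  σ(I3,I4) = 0.160 × 0.920 × 1.304 = 0.1919
σ²_T = Σσ²ᵢ + 2·Σσ_ij = 4.0395 + 2 × 1.0444 = 6.1283
α = (4/3)·(1 − 4.0395/6.1283) = 0.45

Cronbach's alpha = 0.45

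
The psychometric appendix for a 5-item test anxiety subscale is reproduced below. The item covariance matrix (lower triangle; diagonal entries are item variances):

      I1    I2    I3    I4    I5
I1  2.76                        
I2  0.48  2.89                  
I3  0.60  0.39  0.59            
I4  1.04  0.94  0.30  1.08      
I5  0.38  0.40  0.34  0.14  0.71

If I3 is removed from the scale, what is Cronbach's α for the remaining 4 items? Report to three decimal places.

α = 0.635

Remaining items: I1, I2, I4, I5 (k = 4).
ΣVar(i) = 2.76 + 2.89 + 1.08 + 0.71 = 7.44
σ²_T = 7.44 + 2 × 3.38 = 14.20
α (item deleted) = (4/3)·(1 − 7.44/14.20) = 0.635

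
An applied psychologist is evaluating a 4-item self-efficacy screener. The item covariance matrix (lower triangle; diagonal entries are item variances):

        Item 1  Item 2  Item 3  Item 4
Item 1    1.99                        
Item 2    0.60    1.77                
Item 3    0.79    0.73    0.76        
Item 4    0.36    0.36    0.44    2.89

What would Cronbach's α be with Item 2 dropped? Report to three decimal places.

α = 0.541

Remaining items: Item 1, Item 3, Item 4 (k = 3).
Σσ²ᵢ = 1.99 + 0.76 + 2.89 = 5.64
σ²_total = 5.64 + 2 × 1.59 = 8.82
α (item deleted) = (3/2)·(1 − 5.64/8.82) = 0.541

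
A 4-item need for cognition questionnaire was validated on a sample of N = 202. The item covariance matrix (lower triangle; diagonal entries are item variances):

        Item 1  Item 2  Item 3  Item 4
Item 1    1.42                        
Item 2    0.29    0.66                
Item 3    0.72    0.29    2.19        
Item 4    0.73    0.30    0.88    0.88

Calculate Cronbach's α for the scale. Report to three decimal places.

α = 0.740

Σσᵢ² = 1.42 + 0.66 + 2.19 + 0.88 = 5.15
Σ_{i<j} σ_ij = 3.21
total variance = 5.15 + 2 × 3.21 = 11.57
α = (k/(k−1))·(1 − Σσᵢ²/total variance) = (4/3)·(1 − 5.15/11.57) = 0.740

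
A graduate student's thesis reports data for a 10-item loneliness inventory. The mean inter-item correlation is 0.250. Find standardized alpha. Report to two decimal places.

Standardized α = k·r̄ / (1 + (k−1)·r̄) = 10 × 0.250 / (1 + 9 × 0.250)
  = 2.5000 / 3.2500 = 0.77

α = 0.77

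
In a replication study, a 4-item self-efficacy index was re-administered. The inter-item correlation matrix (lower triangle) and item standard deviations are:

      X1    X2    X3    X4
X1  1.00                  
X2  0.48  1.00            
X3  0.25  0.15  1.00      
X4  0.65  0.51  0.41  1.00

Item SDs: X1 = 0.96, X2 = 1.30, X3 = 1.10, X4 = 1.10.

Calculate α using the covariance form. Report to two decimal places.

α = 0.72

Σσ²ᵢ = 0.96² + 1.30² + 1.10² + 1.10² = 5.0316
Covariances σ_ij = r_ij · s_i · s_j:
  σ(X1,X2) = 0.48 × 0.96 × 1.30 = 0.5990
  σ(X1,X3) = 0.25 × 0.96 × 1.10 = 0.2640
  σ(X1,X4) = 0.65 × 0.96 × 1.10 = 0.6864
  σ(X2,X3) = 0.15 × 1.30 × 1.10 = 0.2145
  σ(X2,X4) = 0.51 × 1.30 × 1.10 = 0.7293
  σ(X3,X4) = 0.41 × 1.10 × 1.10 = 0.4961
σ²_T = Σσ²ᵢ + 2·Σσ_ij = 5.0316 + 2 × 2.9893 = 11.0102
α = (4/3)·(1 − 5.0316/11.0102) = 0.72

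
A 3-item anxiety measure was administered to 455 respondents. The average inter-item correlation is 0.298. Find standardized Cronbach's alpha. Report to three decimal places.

Standardized α = k·r̄ / (1 + (k−1)·r̄) = 3 × 0.298 / (1 + 2 × 0.298)
  = 0.8940 / 1.5960 = 0.560

α = 0.560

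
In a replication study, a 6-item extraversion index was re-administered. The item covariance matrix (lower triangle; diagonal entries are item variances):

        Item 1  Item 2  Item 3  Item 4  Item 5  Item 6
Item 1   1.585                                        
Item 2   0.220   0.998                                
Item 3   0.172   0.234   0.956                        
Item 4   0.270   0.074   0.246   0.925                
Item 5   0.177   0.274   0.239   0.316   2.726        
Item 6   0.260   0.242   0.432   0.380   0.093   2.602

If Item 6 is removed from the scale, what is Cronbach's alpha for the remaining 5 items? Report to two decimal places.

α = 0.48

Remaining items: Item 1, Item 2, Item 3, Item 4, Item 5 (k = 5).
sum of item variances = 1.585 + 0.998 + 0.956 + 0.925 + 2.726 = 7.190
σ²_total = 7.190 + 2 × 2.222 = 11.634
α (item deleted) = (5/4)·(1 − 7.190/11.634) = 0.48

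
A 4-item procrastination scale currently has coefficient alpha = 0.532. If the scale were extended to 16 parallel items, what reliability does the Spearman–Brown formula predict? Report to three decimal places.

predicted reliability = 0.820

Length factor m = 16/4 = 4.0000
α' = m·α / (1 + (m−1)·α)
   = 16/4 × 0.532 / (1 + (16/4 − 1) × 0.532)
   = 2.1280 / 2.5960 = 0.820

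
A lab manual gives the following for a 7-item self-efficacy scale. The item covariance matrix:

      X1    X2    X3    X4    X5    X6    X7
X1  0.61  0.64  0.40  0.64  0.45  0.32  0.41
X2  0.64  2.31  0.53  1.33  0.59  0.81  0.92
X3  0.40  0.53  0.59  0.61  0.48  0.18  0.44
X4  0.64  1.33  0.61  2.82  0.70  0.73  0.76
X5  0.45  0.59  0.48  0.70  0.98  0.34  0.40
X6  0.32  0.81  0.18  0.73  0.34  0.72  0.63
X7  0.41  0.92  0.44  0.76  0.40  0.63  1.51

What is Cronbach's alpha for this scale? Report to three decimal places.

α = 0.841

sum of item variances = 0.61 + 2.31 + 0.59 + 2.82 + 0.98 + 0.72 + 1.51 = 9.54
Σ_{i<j} σ_ij = 12.31
Var(T) = 9.54 + 2 × 12.31 = 34.16
α = (k/(k−1))·(1 − sum of item variances/Var(T)) = (7/6)·(1 − 9.54/34.16) = 0.841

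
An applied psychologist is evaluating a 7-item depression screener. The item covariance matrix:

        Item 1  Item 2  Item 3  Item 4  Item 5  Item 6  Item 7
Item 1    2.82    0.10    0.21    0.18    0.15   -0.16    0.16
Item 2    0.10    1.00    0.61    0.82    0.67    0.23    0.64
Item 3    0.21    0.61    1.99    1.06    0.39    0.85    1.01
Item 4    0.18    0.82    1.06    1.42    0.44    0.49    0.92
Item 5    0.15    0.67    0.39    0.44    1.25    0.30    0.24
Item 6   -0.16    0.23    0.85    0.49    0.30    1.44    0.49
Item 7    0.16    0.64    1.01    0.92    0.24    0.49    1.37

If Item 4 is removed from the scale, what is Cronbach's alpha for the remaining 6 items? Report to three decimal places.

Cronbach's alpha = 0.653

Remaining items: Item 1, Item 2, Item 3, Item 5, Item 6, Item 7 (k = 6).
sum of item variances = 2.82 + 1.00 + 1.99 + 1.25 + 1.44 + 1.37 = 9.87
Var(T) = 9.87 + 2 × 5.89 = 21.65
α (item deleted) = (6/5)·(1 − 9.87/21.65) = 0.653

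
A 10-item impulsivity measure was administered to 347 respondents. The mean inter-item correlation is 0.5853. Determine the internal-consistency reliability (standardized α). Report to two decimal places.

Standardized α = k·r̄ / (1 + (k−1)·r̄) = 10 × 0.5853 / (1 + 9 × 0.5853)
  = 5.8530 / 6.2677 = 0.93

α = 0.93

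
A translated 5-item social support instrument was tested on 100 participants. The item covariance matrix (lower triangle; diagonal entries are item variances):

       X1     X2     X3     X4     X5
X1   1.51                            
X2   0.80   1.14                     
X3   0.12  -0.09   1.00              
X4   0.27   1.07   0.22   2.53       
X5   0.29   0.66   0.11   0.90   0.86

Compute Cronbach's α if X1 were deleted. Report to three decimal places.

α = 0.679

Remaining items: X2, X3, X4, X5 (k = 4).
ΣVar(i) = 1.14 + 1.00 + 2.53 + 0.86 = 5.53
σ²_T = 5.53 + 2 × 2.87 = 11.27
α (item deleted) = (4/3)·(1 − 5.53/11.27) = 0.679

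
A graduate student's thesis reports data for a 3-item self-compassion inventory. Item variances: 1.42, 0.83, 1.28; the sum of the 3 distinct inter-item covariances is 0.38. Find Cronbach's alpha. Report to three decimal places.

α = 0.266

Σσᵢ² = 1.42 + 0.83 + 1.28 = 3.53
Sum of distinct covariances = 0.38
Var(T) = Σσᵢ² + 2·Σcov = 3.53 + 2 × 0.38 = 4.29
α = (3/2)·(1 − 3.53/4.29) = 0.266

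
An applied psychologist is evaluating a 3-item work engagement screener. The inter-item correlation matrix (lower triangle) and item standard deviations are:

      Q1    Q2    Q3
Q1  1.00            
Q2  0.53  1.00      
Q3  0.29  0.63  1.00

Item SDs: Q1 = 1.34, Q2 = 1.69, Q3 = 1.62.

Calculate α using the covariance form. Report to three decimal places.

α = 0.741

Σσ²ᵢ = 1.34² + 1.69² + 1.62² = 7.2761
Covariances σ_ij = r_ij · s_i · s_j:
  σ(Q1,Q2) = 0.53 × 1.34 × 1.69 = 1.2002
  σ(Q1,Q3) = 0.29 × 1.34 × 1.62 = 0.6295
  σ(Q2,Q3) = 0.63 × 1.69 × 1.62 = 1.7248
σ²_T = Σσ²ᵢ + 2·Σσ_ij = 7.2761 + 2 × 3.5545 = 14.3851
α = (3/2)·(1 − 7.2761/14.3851) = 0.741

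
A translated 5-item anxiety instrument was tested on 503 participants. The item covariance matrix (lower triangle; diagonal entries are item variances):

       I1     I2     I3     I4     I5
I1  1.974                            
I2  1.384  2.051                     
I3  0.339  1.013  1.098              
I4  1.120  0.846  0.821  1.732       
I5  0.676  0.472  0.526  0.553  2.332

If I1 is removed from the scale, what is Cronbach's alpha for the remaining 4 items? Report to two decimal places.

Remaining items: I2, I3, I4, I5 (k = 4).
sum of item variances = 2.051 + 1.098 + 1.732 + 2.332 = 7.213
Var(T) = 7.213 + 2 × 4.231 = 15.675
α (item deleted) = (4/3)·(1 − 7.213/15.675) = 0.72

α = 0.72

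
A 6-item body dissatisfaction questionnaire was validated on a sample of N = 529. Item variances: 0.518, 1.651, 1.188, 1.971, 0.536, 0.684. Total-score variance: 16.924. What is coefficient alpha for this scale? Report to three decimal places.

Σσ²ᵢ = 0.518 + 1.651 + 1.188 + 1.971 + 0.536 + 0.684 = 6.548
α = (k/(k−1))·(1 − Σσ²ᵢ/σ²_T) = (6/5)·(1 − 6.548/16.924) = 0.736

coefficient alpha = 0.736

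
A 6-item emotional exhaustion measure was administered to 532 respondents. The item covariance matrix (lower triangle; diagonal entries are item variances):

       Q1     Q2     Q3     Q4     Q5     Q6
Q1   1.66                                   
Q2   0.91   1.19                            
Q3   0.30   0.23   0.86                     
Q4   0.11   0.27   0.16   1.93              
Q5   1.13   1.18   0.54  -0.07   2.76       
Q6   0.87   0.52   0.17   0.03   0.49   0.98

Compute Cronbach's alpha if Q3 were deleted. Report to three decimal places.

α = 0.701

Remaining items: Q1, Q2, Q4, Q5, Q6 (k = 5).
Σσᵢ² = 1.66 + 1.19 + 1.93 + 2.76 + 0.98 = 8.52
Var(T) = 8.52 + 2 × 5.44 = 19.40
α (item deleted) = (5/4)·(1 − 8.52/19.40) = 0.701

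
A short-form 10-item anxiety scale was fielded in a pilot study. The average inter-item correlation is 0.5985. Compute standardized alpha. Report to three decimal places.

standardized alpha = 0.937

Standardized α = k·r̄ / (1 + (k−1)·r̄) = 10 × 0.5985 / (1 + 9 × 0.5985)
  = 5.9850 / 6.3865 = 0.937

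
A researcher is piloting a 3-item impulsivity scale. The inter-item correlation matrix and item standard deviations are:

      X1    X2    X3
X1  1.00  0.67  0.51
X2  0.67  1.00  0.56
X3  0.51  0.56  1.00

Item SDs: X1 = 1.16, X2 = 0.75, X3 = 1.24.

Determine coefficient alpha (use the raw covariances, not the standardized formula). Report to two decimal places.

Σσ²ᵢ = 1.16² + 0.75² + 1.24² = 3.4457
Covariances σ_ij = r_ij · s_i · s_j:
  σ(X1,X2) = 0.67 × 1.16 × 0.75 = 0.5829
  σ(X1,X3) = 0.51 × 1.16 × 1.24 = 0.7336
  σ(X2,X3) = 0.56 × 0.75 × 1.24 = 0.5208
σ²_T = Σσ²ᵢ + 2·Σσ_ij = 3.4457 + 2 × 1.8373 = 7.1203
α = (3/2)·(1 − 3.4457/7.1203) = 0.77

coefficient alpha = 0.77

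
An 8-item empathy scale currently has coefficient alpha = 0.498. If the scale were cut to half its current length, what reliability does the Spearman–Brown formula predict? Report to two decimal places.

Length factor m = 1/2
α' = m·α / (1 − (1−m)·α)
   = 1/2 × 0.498 / (1 − (1 − 1/2) × 0.498)
   = 0.2490 / 0.7510 = 0.33

predicted reliability = 0.33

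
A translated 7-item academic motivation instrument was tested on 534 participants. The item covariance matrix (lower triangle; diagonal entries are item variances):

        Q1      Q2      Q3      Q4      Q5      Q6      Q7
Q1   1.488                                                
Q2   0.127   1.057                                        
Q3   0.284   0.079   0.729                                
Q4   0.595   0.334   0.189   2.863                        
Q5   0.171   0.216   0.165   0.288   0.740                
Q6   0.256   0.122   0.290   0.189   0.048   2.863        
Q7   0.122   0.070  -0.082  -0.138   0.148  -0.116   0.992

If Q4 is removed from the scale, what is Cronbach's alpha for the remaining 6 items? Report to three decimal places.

Remaining items: Q1, Q2, Q3, Q5, Q6, Q7 (k = 6).
sum of item variances = 1.488 + 1.057 + 0.729 + 0.740 + 2.863 + 0.992 = 7.869
total variance = 7.869 + 2 × 1.900 = 11.669
α (item deleted) = (6/5)·(1 − 7.869/11.669) = 0.391

Cronbach's alpha = 0.391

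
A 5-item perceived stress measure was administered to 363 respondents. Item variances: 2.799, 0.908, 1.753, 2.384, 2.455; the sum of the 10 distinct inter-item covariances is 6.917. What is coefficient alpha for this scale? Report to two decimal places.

coefficient alpha = 0.72

Σσᵢ² = 2.799 + 0.908 + 1.753 + 2.384 + 2.455 = 10.299
Sum of distinct covariances = 6.917
Var(T) = Σσᵢ² + 2·Σcov = 10.299 + 2 × 6.917 = 24.133
α = (5/4)·(1 − 10.299/24.133) = 0.72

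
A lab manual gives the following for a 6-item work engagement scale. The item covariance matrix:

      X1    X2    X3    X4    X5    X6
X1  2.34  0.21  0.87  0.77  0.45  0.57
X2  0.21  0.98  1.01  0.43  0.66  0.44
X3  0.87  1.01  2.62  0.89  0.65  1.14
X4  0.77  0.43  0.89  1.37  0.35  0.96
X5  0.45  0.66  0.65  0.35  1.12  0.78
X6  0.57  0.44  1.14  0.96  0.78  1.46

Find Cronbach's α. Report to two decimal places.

α = 0.81

Σσ²ᵢ = 2.34 + 0.98 + 2.62 + 1.37 + 1.12 + 1.46 = 9.89
Sum of off-diagonal covariances = 10.18
Var(T) = 9.89 + 2 × 10.18 = 30.25
α = (k/(k−1))·(1 − Σσ²ᵢ/Var(T)) = (6/5)·(1 − 9.89/30.25) = 0.81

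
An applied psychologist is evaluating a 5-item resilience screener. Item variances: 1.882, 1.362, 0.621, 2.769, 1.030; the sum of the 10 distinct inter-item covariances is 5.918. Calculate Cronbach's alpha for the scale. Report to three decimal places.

Cronbach's alpha = 0.759

ΣVar(i) = 1.882 + 1.362 + 0.621 + 2.769 + 1.030 = 7.664
Sum of distinct covariances = 5.918
σ²_total = ΣVar(i) + 2·Σcov = 7.664 + 2 × 5.918 = 19.500
α = (5/4)·(1 − 7.664/19.500) = 0.759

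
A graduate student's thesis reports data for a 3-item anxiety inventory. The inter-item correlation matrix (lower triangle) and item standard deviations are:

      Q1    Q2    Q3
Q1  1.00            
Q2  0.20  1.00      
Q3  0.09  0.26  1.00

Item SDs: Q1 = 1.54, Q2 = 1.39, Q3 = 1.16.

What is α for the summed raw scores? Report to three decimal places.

Σσ²ᵢ = 1.54² + 1.39² + 1.16² = 5.6493
Covariances σ_ij = r_ij · s_i · s_j:
  σ(Q1,Q2) = 0.20 × 1.54 × 1.39 = 0.4281
  σ(Q1,Q3) = 0.09 × 1.54 × 1.16 = 0.1608
  σ(Q2,Q3) = 0.26 × 1.39 × 1.16 = 0.4192
σ²_T = Σσ²ᵢ + 2·Σσ_ij = 5.6493 + 2 × 1.0081 = 7.6655
α = (3/2)·(1 − 5.6493/7.6655) = 0.395

α = 0.395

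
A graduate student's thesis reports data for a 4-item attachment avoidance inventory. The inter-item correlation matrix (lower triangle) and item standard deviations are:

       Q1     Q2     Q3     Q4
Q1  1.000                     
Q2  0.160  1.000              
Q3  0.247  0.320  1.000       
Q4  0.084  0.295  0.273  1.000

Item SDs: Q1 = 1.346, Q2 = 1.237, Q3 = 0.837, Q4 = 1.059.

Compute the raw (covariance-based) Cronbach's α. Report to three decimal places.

Σσ²ᵢ = 1.346² + 1.237² + 0.837² + 1.059² = 5.1639
Covariances σ_ij = r_ij · s_i · s_j:
  σ(Q1,Q2) = 0.160 × 1.346 × 1.237 = 0.2664
  σ(Q1,Q3) = 0.247 × 1.346 × 0.837 = 0.2783
  σ(Q1,Q4) = 0.084 × 1.346 × 1.059 = 0.1197
  σ(Q2,Q3) = 0.320 × 1.237 × 0.837 = 0.3313
  σ(Q2,Q4) = 0.295 × 1.237 × 1.059 = 0.3864
  σ(Q3,Q4) = 0.273 × 0.837 × 1.059 = 0.2420
σ²_T = Σσ²ᵢ + 2·Σσ_ij = 5.1639 + 2 × 1.6241 = 8.4121
α = (4/3)·(1 − 5.1639/8.4121) = 0.515

α = 0.515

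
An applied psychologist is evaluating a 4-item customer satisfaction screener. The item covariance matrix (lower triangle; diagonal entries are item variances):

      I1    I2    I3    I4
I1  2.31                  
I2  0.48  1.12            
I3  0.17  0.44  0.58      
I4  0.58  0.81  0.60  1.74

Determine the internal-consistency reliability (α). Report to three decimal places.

α = 0.690

sum of item variances = 2.31 + 1.12 + 0.58 + 1.74 = 5.75
Σ_{i<j} σ_ij = 3.08
total variance = 5.75 + 2 × 3.08 = 11.91
α = (k/(k−1))·(1 − sum of item variances/total variance) = (4/3)·(1 − 5.75/11.91) = 0.690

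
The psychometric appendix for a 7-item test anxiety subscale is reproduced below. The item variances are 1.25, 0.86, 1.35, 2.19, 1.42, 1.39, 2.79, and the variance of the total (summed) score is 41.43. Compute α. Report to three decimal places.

Σσᵢ² = 1.25 + 0.86 + 1.35 + 2.19 + 1.42 + 1.39 + 2.79 = 11.25
α = (k/(k−1))·(1 − Σσᵢ²/total variance) = (7/6)·(1 − 11.25/41.43) = 0.850

α = 0.850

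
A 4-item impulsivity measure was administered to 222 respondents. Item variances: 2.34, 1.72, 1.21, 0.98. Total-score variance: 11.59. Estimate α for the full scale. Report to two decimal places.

α = 0.61

Σσ²ᵢ = 2.34 + 1.72 + 1.21 + 0.98 = 6.25
α = (k/(k−1))·(1 − Σσ²ᵢ/total variance) = (4/3)·(1 − 6.25/11.59) = 0.61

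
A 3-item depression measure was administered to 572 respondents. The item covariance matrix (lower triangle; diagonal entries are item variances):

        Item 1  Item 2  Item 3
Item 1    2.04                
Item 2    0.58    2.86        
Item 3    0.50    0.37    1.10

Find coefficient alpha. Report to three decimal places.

α = 0.489

sum of item variances = 2.04 + 2.86 + 1.10 = 6.00
Σ_{i<j} σ_ij = 1.45
σ²_T = 6.00 + 2 × 1.45 = 8.90
α = (k/(k−1))·(1 − sum of item variances/σ²_T) = (3/2)·(1 − 6.00/8.90) = 0.489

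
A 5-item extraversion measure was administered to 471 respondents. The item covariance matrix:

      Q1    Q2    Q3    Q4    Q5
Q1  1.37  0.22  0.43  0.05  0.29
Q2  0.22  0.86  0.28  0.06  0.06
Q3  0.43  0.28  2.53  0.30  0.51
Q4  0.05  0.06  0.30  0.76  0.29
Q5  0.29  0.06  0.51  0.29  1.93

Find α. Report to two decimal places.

ΣVar(i) = 1.37 + 0.86 + 2.53 + 0.76 + 1.93 = 7.45
Sum of the distinct covariances = 2.49
total variance = 7.45 + 2 × 2.49 = 12.43
α = (k/(k−1))·(1 − ΣVar(i)/total variance) = (5/4)·(1 − 7.45/12.43) = 0.50

α = 0.50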